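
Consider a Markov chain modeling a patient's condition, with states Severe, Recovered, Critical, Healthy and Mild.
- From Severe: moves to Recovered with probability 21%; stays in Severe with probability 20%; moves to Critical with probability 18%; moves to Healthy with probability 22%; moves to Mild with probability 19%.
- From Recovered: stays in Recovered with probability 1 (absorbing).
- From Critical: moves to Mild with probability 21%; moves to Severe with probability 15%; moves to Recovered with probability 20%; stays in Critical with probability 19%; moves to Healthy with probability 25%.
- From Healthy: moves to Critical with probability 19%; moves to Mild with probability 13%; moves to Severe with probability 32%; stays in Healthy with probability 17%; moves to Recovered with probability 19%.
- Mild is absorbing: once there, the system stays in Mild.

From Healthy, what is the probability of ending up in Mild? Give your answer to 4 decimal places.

Let h(s) be the probability of absorption at Mild starting from transient state s. Then h(Mild) = 1 and h(Recovered) = 0. By first-step analysis:
h(Severe) = 0.2·h(Severe) + 0.21·0 + 0.18·h(Critical) + 0.22·h(Healthy) + 0.19·1
h(Critical) = 0.15·h(Severe) + 0.2·0 + 0.19·h(Critical) + 0.25·h(Healthy) + 0.21·1
h(Healthy) = 0.32·h(Severe) + 0.19·0 + 0.19·h(Critical) + 0.17·h(Healthy) + 0.13·1
Solving: h(Severe) = 0.4700, h(Critical) = 0.4848, h(Healthy) = 0.4488.
Starting from Healthy, the probability is 0.4488.

0.4488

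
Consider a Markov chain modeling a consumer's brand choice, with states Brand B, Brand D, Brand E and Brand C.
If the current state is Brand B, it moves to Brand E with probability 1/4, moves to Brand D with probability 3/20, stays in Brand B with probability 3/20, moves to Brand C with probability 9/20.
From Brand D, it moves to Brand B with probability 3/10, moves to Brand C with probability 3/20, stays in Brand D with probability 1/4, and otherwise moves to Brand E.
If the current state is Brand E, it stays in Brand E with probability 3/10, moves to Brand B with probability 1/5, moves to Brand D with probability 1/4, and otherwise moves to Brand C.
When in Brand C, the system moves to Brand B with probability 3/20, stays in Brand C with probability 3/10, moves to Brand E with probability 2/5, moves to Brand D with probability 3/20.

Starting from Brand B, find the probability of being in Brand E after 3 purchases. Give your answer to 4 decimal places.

0.3195

Propagate the distribution vector 3 purchases from Brand B.
After 0 purchases: (1.0000, 0.0000, 0.0000, 0.0000)
After 1 purchase: (0.1500, 0.1500, 0.2500, 0.4500)
After 2 purchases: (0.1850, 0.1900, 0.3375, 0.2875)
After 3 purchases: (0.1954, 0.2028, 0.3195, 0.2824)
P(in Brand E after 3 purchases) = 0.3195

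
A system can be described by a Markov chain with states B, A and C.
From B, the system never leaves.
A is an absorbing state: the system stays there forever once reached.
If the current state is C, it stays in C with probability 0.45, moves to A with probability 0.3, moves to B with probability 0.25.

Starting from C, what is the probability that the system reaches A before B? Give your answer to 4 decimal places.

0.5455

Let h(s) be the probability of absorption at A starting from transient state s. Then h(A) = 1 and h(B) = 0. By first-step analysis:
h(C) = 0.25·0 + 0.3·1 + 0.45·h(C)
Solving: h(C) = 0.5455.
Starting from C, the probability is 0.5455.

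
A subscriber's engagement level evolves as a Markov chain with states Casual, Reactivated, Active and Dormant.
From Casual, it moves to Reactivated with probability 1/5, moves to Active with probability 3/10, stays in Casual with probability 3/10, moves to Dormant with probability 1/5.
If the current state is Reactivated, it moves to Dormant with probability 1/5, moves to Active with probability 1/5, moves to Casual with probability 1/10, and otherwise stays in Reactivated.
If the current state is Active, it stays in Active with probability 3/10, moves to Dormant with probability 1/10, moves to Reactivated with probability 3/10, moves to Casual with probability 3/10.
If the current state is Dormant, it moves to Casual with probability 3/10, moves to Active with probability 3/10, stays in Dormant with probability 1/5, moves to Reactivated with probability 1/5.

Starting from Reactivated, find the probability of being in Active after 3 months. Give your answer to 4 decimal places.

0.2630

Propagate the distribution vector 3 months from Reactivated.
After 0 months: (0.0000, 1.0000, 0.0000, 0.0000)
After 1 month: (0.1000, 0.5000, 0.2000, 0.2000)
After 2 months: (0.2000, 0.3700, 0.2500, 0.1800)
After 3 months: (0.2260, 0.3360, 0.2630, 0.1750)
P(in Active after 3 months) = 0.2630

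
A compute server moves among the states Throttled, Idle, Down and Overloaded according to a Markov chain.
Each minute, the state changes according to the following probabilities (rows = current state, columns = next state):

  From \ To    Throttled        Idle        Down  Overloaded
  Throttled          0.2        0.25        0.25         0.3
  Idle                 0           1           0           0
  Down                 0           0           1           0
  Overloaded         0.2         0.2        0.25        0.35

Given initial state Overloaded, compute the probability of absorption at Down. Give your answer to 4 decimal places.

Let h(s) be the probability of absorption at Down starting from transient state s. Then h(Down) = 1 and h(Idle) = 0. By first-step analysis:
h(Throttled) = 0.2·h(Throttled) + 0.25·0 + 0.25·1 + 0.3·h(Overloaded)
h(Overloaded) = 0.2·h(Throttled) + 0.2·0 + 0.25·1 + 0.35·h(Overloaded)
Solving: h(Throttled) = 0.5163, h(Overloaded) = 0.5435.
Starting from Overloaded, the probability is 0.5435.

0.5435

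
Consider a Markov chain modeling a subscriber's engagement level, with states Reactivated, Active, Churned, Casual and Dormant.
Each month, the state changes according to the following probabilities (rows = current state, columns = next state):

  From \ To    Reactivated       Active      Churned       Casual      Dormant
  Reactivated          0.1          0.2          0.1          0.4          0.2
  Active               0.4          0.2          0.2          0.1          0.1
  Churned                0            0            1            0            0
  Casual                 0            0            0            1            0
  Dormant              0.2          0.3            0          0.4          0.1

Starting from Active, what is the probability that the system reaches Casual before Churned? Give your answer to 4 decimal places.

Let h(s) be the probability of absorption at Casual starting from transient state s. Then h(Casual) = 1 and h(Churned) = 0. By first-step analysis:
h(Reactivated) = 0.1·h(Reactivated) + 0.2·h(Active) + 0.1·0 + 0.4·1 + 0.2·h(Dormant)
h(Active) = 0.4·h(Reactivated) + 0.2·h(Active) + 0.2·0 + 0.1·1 + 0.1·h(Dormant)
h(Dormant) = 0.2·h(Reactivated) + 0.3·h(Active) + 0.4·1 + 0.1·h(Dormant)
Solving: h(Reactivated) = 0.7607, h(Active) = 0.6074, h(Dormant) = 0.8160.
Starting from Active, the probability is 0.6074.

0.6074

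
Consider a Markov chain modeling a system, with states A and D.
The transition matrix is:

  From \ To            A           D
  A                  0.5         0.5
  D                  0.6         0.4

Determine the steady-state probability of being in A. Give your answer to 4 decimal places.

Let the stationary distribution be π with π = πP and π_1 + π_2 = 1.
π_1 = 0.5·π_1 + 0.6·π_2
Solving with the normalization constraint gives π = (0.5455, 0.4545).
So the stationary probability of A is 0.5455.

0.5455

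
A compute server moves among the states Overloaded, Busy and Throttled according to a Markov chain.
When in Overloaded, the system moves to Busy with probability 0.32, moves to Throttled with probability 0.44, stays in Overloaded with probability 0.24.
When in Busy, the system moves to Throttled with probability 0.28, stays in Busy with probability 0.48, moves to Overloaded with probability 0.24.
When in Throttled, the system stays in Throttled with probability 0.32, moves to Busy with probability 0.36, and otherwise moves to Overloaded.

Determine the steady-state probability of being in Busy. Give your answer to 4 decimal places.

Let the stationary distribution be π with π = πP and π_1 + π_2 + π_3 = 1.
π_1 = 0.24·π_1 + 0.24·π_2 + 0.32·π_3
π_2 = 0.32·π_1 + 0.48·π_2 + 0.36·π_3
Solving with the normalization constraint gives π = (0.2669, 0.3970, 0.3361).
So the stationary probability of Busy is 0.3970.

0.3970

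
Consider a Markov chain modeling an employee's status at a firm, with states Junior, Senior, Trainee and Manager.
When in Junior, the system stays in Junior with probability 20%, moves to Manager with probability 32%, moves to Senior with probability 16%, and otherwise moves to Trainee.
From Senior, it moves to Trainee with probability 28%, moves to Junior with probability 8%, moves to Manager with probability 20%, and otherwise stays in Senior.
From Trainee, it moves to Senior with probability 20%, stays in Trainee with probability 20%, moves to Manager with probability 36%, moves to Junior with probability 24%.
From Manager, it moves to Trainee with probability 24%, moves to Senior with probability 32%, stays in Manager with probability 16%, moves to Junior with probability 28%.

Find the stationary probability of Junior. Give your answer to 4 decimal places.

0.1955

Let the stationary distribution be π with π = πP and π_1 + π_2 + π_3 + π_4 = 1.
π_1 = 0.2·π_1 + 0.08·π_2 + 0.24·π_3 + 0.28·π_4
π_2 = 0.16·π_1 + 0.44·π_2 + 0.2·π_3 + 0.32·π_4
π_3 = 0.32·π_1 + 0.28·π_2 + 0.2·π_3 + 0.24·π_4
Solving with the normalization constraint gives π = (0.1955, 0.2930, 0.2571, 0.2544).
So the stationary probability of Junior is 0.1955.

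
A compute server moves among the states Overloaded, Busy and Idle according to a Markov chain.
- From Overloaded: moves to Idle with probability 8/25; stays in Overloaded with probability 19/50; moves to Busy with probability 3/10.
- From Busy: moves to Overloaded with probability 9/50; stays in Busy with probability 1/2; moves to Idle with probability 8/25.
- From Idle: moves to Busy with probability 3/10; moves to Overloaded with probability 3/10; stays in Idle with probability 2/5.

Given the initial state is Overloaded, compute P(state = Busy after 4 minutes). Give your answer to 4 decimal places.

0.3744

Propagate the distribution vector 4 minutes from Overloaded.
After 0 minutes: (1.0000, 0.0000, 0.0000)
After 1 minute: (0.3800, 0.3000, 0.3200)
After 2 minutes: (0.2944, 0.3600, 0.3456)
After 3 minutes: (0.2804, 0.3720, 0.3476)
After 4 minutes: (0.2778, 0.3744, 0.3478)
P(in Busy after 4 minutes) = 0.3744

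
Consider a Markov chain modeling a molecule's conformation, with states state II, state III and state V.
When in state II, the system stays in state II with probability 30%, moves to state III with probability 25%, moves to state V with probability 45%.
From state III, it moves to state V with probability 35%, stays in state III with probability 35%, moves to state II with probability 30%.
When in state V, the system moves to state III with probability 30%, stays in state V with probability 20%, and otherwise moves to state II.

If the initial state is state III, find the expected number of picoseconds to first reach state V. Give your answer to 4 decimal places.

Let t(s) be the expected number of picoseconds to first reach state V from state s, with t(state V) = 0. Conditioning on the first picosecond:
t(state II) = 1 + 0.3·t(state II) + 0.25·t(state III)
t(state III) = 1 + 0.3·t(state II) + 0.35·t(state III)
Solving: t(state II) = 2.3684, t(state III) = 2.6316.
Expected picoseconds from state III to state V: 2.6316.

2.6316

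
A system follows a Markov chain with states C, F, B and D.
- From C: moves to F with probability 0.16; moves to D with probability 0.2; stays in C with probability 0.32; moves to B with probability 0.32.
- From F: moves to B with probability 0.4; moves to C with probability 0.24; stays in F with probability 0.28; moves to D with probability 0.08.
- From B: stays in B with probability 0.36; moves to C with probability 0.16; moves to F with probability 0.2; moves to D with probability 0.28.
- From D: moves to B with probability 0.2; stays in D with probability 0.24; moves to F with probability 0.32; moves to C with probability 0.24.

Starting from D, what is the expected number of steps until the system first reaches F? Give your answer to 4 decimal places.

4.0095

Let t(s) be the expected number of steps to first reach F from state s, with t(F) = 0. Conditioning on the first step:
t(C) = 1 + 0.32·t(C) + 0.32·t(B) + 0.2·t(D)
t(B) = 1 + 0.16·t(C) + 0.36·t(B) + 0.28·t(D)
t(D) = 1 + 0.24·t(C) + 0.2·t(B) + 0.24·t(D)
Solving: t(C) = 4.7721, t(B) = 4.5097, t(D) = 4.0095.
Expected steps from D to F: 4.0095.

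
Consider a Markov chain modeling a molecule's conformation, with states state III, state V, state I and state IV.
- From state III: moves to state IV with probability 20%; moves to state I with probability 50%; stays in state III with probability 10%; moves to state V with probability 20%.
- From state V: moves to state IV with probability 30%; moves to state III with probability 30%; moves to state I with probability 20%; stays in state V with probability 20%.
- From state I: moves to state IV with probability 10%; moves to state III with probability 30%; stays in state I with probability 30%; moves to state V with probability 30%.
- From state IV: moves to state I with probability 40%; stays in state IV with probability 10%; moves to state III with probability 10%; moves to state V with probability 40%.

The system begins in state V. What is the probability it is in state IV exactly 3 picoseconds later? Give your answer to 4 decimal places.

0.1740

Propagate the distribution vector 3 picoseconds from state V.
After 0 picoseconds: (0.0000, 1.0000, 0.0000, 0.0000)
After 1 picosecond: (0.3000, 0.2000, 0.2000, 0.3000)
After 2 picoseconds: (0.1800, 0.2800, 0.3700, 0.1700)
After 3 picoseconds: (0.2300, 0.2710, 0.3250, 0.1740)
P(in state IV after 3 picoseconds) = 0.1740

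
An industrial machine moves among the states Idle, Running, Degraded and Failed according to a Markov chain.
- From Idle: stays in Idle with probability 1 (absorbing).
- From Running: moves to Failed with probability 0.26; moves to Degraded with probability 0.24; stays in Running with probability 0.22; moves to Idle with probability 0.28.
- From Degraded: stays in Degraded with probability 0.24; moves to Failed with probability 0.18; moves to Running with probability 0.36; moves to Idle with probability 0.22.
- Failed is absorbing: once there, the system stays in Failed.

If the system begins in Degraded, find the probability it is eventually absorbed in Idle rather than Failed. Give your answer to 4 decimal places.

Let h(s) be the probability of absorption at Idle starting from transient state s. Then h(Idle) = 1 and h(Failed) = 0. By first-step analysis:
h(Running) = 0.28·1 + 0.22·h(Running) + 0.24·h(Degraded) + 0.26·0
h(Degraded) = 0.22·1 + 0.36·h(Running) + 0.24·h(Degraded) + 0.18·0
Solving: h(Running) = 0.5245, h(Degraded) = 0.5379.
Starting from Degraded, the probability is 0.5379.

0.5379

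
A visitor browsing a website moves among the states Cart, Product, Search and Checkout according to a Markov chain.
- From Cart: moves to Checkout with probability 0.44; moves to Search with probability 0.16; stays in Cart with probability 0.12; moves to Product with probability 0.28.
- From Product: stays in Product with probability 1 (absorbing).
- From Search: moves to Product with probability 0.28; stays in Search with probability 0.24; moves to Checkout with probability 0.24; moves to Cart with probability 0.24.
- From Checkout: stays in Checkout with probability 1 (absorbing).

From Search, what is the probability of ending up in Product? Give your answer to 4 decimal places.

Let h(s) be the probability of absorption at Product starting from transient state s. Then h(Product) = 1 and h(Checkout) = 0. By first-step analysis:
h(Cart) = 0.12·h(Cart) + 0.28·1 + 0.16·h(Search) + 0.44·0
h(Search) = 0.24·h(Cart) + 0.28·1 + 0.24·h(Search) + 0.24·0
Solving: h(Cart) = 0.4086, h(Search) = 0.4975.
Starting from Search, the probability is 0.4975.

0.4975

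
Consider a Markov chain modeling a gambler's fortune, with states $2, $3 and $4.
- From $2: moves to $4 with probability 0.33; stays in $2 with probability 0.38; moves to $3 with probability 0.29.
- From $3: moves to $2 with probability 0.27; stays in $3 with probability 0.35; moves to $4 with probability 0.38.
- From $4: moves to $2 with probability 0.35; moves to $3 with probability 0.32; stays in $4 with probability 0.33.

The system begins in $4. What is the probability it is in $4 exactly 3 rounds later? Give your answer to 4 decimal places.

Propagate the distribution vector 3 rounds from $4.
After 0 rounds: (0.0000, 0.0000, 1.0000)
After 1 round: (0.3500, 0.3200, 0.3300)
After 2 rounds: (0.3349, 0.3191, 0.3460)
After 3 rounds: (0.3345, 0.3195, 0.3460)
P(in $4 after 3 rounds) = 0.3460

0.3460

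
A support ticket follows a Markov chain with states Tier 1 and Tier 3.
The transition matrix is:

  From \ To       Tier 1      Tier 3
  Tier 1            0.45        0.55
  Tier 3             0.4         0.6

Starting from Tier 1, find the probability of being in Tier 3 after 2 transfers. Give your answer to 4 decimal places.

Sum over the intermediate state after 1 transfer:
P = P(Tier 1→Tier 1)·P(Tier 1→Tier 3) + P(Tier 1→Tier 3)·P(Tier 3→Tier 3)
  = 0.45×0.55 + 0.55×0.6
  = 0.2475 + 0.3300 = 0.5775

0.5775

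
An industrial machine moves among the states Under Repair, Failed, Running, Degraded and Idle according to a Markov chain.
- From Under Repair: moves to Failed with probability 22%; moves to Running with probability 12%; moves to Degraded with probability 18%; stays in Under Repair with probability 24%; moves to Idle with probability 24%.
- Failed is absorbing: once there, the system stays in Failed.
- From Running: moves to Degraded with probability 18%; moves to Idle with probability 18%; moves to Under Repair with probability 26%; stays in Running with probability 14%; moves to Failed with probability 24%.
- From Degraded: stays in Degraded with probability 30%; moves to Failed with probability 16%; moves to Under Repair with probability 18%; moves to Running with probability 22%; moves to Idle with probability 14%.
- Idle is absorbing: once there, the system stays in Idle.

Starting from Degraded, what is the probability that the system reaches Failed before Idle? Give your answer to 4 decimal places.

0.5269

Let h(s) be the probability of absorption at Failed starting from transient state s. Then h(Failed) = 1 and h(Idle) = 0. By first-step analysis:
h(Under Repair) = 0.24·h(Under Repair) + 0.22·1 + 0.12·h(Running) + 0.18·h(Degraded) + 0.24·0
h(Running) = 0.26·h(Under Repair) + 0.24·1 + 0.14·h(Running) + 0.18·h(Degraded) + 0.18·0
h(Degraded) = 0.18·h(Under Repair) + 0.16·1 + 0.22·h(Running) + 0.3·h(Degraded) + 0.14·0
Solving: h(Under Repair) = 0.4996, h(Running) = 0.5404, h(Degraded) = 0.5269.
Starting from Degraded, the probability is 0.5269.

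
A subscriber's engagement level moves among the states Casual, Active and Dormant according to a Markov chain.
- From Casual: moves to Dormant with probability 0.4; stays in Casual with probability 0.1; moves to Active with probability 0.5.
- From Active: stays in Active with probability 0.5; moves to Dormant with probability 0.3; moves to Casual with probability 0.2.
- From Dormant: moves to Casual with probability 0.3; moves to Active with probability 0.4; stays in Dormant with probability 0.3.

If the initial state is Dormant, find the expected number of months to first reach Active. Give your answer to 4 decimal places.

2.3529

Let t(s) be the expected number of months to first reach Active from state s, with t(Active) = 0. Conditioning on the first month:
t(Casual) = 1 + 0.1·t(Casual) + 0.4·t(Dormant)
t(Dormant) = 1 + 0.3·t(Casual) + 0.3·t(Dormant)
Solving: t(Casual) = 2.1569, t(Dormant) = 2.3529.
Expected months from Dormant to Active: 2.3529.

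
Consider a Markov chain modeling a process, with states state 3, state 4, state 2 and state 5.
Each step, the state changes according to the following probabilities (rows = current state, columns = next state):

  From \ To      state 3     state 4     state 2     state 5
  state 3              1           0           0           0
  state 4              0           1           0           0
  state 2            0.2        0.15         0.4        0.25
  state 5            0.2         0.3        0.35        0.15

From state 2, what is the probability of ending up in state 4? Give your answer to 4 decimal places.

Let h(s) be the probability of absorption at state 4 starting from transient state s. Then h(state 4) = 1 and h(state 3) = 0. By first-step analysis:
h(state 2) = 0.2·0 + 0.15·1 + 0.4·h(state 2) + 0.25·h(state 5)
h(state 5) = 0.2·0 + 0.3·1 + 0.35·h(state 2) + 0.15·h(state 5)
Solving: h(state 2) = 0.4793, h(state 5) = 0.5503.
Starting from state 2, the probability is 0.4793.

0.4793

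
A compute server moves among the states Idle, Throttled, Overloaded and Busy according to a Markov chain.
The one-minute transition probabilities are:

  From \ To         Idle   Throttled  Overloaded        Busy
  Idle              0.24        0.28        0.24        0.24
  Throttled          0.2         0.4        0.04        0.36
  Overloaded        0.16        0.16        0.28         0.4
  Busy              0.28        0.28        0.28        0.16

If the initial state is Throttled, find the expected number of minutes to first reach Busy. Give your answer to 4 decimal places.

2.9431

Let t(s) be the expected number of minutes to first reach Busy from state s, with t(Busy) = 0. Conditioning on the first minute:
t(Idle) = 1 + 0.24·t(Idle) + 0.28·t(Throttled) + 0.24·t(Overloaded)
t(Throttled) = 1 + 0.2·t(Idle) + 0.4·t(Throttled) + 0.04·t(Overloaded)
t(Overloaded) = 1 + 0.16·t(Idle) + 0.16·t(Throttled) + 0.28·t(Overloaded)
Solving: t(Idle) = 3.2750, t(Throttled) = 2.9431, t(Overloaded) = 2.7707.
Expected minutes from Throttled to Busy: 2.9431.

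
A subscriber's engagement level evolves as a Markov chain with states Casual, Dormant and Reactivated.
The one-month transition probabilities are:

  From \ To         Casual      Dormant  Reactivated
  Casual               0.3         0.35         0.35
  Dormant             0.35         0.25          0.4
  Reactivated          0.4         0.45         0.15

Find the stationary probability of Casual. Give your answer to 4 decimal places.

0.3479

Let the stationary distribution be π with π = πP and π_1 + π_2 + π_3 = 1.
π_1 = 0.3·π_1 + 0.35·π_2 + 0.4·π_3
π_2 = 0.35·π_1 + 0.25·π_2 + 0.45·π_3
Solving with the normalization constraint gives π = (0.3479, 0.3460, 0.3061).
So the stationary probability of Casual is 0.3479.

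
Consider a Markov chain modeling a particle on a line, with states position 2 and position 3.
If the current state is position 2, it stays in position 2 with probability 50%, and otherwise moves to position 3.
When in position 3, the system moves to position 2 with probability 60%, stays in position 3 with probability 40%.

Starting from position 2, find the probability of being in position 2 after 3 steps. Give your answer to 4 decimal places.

Propagate the distribution vector 3 steps from position 2.
After 0 steps: (1.0000, 0.0000)
After 1 step: (0.5000, 0.5000)
After 2 steps: (0.5500, 0.4500)
After 3 steps: (0.5450, 0.4550)
P(in position 2 after 3 steps) = 0.5450

0.5450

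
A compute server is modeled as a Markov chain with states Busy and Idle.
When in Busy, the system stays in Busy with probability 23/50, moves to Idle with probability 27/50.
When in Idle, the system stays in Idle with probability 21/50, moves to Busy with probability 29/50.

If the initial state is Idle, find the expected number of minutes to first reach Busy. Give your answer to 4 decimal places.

1.7241

Let t(s) be the expected number of minutes to first reach Busy from state s, with t(Busy) = 0. Conditioning on the first minute:
t(Idle) = 1 + 0.42·t(Idle)
Solving: t(Idle) = 1.7241.
Expected minutes from Idle to Busy: 1.7241.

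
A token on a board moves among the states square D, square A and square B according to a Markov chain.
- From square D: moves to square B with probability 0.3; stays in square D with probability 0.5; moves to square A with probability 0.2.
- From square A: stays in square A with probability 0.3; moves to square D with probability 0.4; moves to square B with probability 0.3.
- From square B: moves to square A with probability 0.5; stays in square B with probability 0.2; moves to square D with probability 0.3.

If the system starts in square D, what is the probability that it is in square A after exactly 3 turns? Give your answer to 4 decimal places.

0.3120

Propagate the distribution vector 3 turns from square D.
After 0 turns: (1.0000, 0.0000, 0.0000)
After 1 turn: (0.5000, 0.2000, 0.3000)
After 2 turns: (0.4200, 0.3100, 0.2700)
After 3 turns: (0.4150, 0.3120, 0.2730)
P(in square A after 3 turns) = 0.3120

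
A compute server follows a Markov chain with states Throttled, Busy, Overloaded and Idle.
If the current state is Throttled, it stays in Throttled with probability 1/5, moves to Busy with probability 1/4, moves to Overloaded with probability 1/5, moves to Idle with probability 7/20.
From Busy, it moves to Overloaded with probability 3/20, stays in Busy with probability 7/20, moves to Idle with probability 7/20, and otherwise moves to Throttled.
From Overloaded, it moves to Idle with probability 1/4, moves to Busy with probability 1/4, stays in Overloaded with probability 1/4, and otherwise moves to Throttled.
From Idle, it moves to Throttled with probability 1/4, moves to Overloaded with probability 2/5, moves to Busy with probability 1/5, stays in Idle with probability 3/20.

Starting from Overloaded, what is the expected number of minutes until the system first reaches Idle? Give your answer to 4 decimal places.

3.3451

Let t(s) be the expected number of minutes to first reach Idle from state s, with t(Idle) = 0. Conditioning on the first minute:
t(Throttled) = 1 + 0.2·t(Throttled) + 0.25·t(Busy) + 0.2·t(Overloaded)
t(Busy) = 1 + 0.15·t(Throttled) + 0.35·t(Busy) + 0.15·t(Overloaded)
t(Overloaded) = 1 + 0.25·t(Throttled) + 0.25·t(Busy) + 0.25·t(Overloaded)
Solving: t(Throttled) = 3.0265, t(Busy) = 3.0088, t(Overloaded) = 3.3451.
Expected minutes from Overloaded to Idle: 3.3451.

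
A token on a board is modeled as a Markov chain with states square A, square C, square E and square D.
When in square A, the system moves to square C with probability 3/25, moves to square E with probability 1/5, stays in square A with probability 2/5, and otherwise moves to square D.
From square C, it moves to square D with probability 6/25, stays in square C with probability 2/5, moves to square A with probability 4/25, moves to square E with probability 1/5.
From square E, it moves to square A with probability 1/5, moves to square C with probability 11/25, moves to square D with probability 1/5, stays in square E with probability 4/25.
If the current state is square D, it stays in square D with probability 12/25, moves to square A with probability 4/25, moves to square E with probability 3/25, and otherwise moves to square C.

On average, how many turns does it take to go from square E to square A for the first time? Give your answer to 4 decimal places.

5.7655

Let t(s) be the expected number of turns to first reach square A from state s, with t(square A) = 0. Conditioning on the first turn:
t(square C) = 1 + 0.4·t(square C) + 0.2·t(square E) + 0.24·t(square D)
t(square E) = 1 + 0.44·t(square C) + 0.16·t(square E) + 0.2·t(square D)
t(square D) = 1 + 0.24·t(square C) + 0.12·t(square E) + 0.48·t(square D)
Solving: t(square C) = 5.9971, t(square E) = 5.7655, t(square D) = 6.0215.
Expected turns from square E to square A: 5.7655.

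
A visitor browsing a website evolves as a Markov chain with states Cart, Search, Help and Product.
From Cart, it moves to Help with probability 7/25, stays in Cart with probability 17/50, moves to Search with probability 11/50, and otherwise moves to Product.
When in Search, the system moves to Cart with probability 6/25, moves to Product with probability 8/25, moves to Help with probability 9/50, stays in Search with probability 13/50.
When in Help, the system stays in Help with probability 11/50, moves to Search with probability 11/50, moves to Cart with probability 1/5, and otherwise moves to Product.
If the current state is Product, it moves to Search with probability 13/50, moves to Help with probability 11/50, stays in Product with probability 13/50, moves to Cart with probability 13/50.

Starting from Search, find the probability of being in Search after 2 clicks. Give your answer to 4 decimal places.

Propagate the distribution vector 2 clicks from Search.
After 0 clicks: (0.0000, 1.0000, 0.0000, 0.0000)
After 1 click: (0.2400, 0.2600, 0.1800, 0.3200)
After 2 clicks: (0.2632, 0.2432, 0.2240, 0.2696)
P(in Search after 2 clicks) = 0.2432

0.2432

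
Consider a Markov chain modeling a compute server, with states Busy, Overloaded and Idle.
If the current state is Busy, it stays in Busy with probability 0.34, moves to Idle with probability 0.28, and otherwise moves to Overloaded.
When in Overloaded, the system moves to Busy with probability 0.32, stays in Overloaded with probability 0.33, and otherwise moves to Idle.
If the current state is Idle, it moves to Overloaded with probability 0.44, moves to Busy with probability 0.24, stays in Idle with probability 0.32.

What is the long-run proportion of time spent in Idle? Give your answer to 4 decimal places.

Let the stationary distribution be π with π = πP and π_1 + π_2 + π_3 = 1.
π_1 = 0.34·π_1 + 0.32·π_2 + 0.24·π_3
π_2 = 0.38·π_1 + 0.33·π_2 + 0.44·π_3
Solving with the normalization constraint gives π = (0.3005, 0.3802, 0.3194).
So the stationary probability of Idle is 0.3194.

0.3194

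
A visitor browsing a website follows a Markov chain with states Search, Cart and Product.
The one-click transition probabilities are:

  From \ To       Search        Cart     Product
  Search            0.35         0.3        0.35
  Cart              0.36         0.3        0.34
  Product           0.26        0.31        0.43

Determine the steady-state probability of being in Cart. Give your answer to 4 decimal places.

0.3038

Let the stationary distribution be π with π = πP and π_1 + π_2 + π_3 = 1.
π_1 = 0.35·π_1 + 0.36·π_2 + 0.26·π_3
π_2 = 0.3·π_1 + 0.3·π_2 + 0.31·π_3
Solving with the normalization constraint gives π = (0.3191, 0.3038, 0.3771).
So the stationary probability of Cart is 0.3038.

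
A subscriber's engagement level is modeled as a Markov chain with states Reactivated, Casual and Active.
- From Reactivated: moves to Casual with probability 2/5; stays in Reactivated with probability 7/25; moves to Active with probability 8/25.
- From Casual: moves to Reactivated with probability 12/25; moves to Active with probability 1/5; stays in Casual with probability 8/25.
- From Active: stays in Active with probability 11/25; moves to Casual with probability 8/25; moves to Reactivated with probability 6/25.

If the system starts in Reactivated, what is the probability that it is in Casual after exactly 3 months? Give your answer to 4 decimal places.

Propagate the distribution vector 3 months from Reactivated.
After 0 months: (1.0000, 0.0000, 0.0000)
After 1 month: (0.2800, 0.4000, 0.3200)
After 2 months: (0.3472, 0.3424, 0.3104)
After 3 months: (0.3361, 0.3478, 0.3162)
P(in Casual after 3 months) = 0.3478

0.3478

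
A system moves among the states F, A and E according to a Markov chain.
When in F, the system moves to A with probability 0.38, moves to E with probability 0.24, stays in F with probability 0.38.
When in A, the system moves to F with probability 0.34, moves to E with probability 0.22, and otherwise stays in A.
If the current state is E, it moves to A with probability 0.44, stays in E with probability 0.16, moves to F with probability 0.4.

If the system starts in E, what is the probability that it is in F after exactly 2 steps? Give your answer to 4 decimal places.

Sum over the intermediate state after 1 step:
P = P(E→F)·P(F→F) + P(E→A)·P(A→F) + P(E→E)·P(E→F)
  = 0.4×0.38 + 0.44×0.34 + 0.16×0.4
  = 0.1520 + 0.1496 + 0.0640 = 0.3656

0.3656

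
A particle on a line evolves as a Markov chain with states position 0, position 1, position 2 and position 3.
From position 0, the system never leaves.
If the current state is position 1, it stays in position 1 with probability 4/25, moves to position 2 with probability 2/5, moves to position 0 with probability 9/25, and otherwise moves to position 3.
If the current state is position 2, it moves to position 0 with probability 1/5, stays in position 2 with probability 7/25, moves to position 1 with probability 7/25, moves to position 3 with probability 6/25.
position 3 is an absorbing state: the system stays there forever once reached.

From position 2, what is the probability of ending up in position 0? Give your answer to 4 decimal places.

Let h(s) be the probability of absorption at position 0 starting from transient state s. Then h(position 0) = 1 and h(position 3) = 0. By first-step analysis:
h(position 1) = 0.36·1 + 0.16·h(position 1) + 0.4·h(position 2) + 0.08·0
h(position 2) = 0.2·1 + 0.28·h(position 1) + 0.28·h(position 2) + 0.24·0
Solving: h(position 1) = 0.6883, h(position 2) = 0.5455.
Starting from position 2, the probability is 0.5455.

0.5455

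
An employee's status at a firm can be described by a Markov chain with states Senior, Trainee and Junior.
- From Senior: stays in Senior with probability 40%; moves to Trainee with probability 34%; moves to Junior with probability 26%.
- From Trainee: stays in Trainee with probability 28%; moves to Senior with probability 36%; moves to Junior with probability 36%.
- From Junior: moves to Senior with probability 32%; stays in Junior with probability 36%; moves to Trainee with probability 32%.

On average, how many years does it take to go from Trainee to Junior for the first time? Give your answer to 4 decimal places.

Let t(s) be the expected number of years to first reach Junior from state s, with t(Junior) = 0. Conditioning on the first year:
t(Senior) = 1 + 0.4·t(Senior) + 0.34·t(Trainee)
t(Trainee) = 1 + 0.36·t(Senior) + 0.28·t(Trainee)
Solving: t(Senior) = 3.4238, t(Trainee) = 3.1008.
Expected years from Trainee to Junior: 3.1008.

3.1008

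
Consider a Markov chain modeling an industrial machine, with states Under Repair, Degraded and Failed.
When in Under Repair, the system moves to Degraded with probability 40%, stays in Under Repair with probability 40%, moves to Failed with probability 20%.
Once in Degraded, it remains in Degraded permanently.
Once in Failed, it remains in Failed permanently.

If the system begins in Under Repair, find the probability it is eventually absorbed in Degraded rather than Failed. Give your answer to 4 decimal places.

0.6667

Let h(s) be the probability of absorption at Degraded starting from transient state s. Then h(Degraded) = 1 and h(Failed) = 0. By first-step analysis:
h(Under Repair) = 0.4·h(Under Repair) + 0.4·1 + 0.2·0
Solving: h(Under Repair) = 0.6667.
Starting from Under Repair, the probability is 0.6667.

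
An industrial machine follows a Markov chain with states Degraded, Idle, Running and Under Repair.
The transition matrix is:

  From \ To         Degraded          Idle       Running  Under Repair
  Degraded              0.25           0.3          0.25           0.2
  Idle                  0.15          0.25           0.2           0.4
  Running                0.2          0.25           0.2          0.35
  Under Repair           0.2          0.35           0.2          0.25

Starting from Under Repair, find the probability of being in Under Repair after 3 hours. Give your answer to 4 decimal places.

Propagate the distribution vector 3 hours from Under Repair.
After 0 hours: (0.0000, 0.0000, 0.0000, 1.0000)
After 1 hour: (0.2000, 0.3500, 0.2000, 0.2500)
After 2 hours: (0.1925, 0.2850, 0.2100, 0.3125)
After 3 hours: (0.1954, 0.2909, 0.2096, 0.3041)
P(in Under Repair after 3 hours) = 0.3041

0.3041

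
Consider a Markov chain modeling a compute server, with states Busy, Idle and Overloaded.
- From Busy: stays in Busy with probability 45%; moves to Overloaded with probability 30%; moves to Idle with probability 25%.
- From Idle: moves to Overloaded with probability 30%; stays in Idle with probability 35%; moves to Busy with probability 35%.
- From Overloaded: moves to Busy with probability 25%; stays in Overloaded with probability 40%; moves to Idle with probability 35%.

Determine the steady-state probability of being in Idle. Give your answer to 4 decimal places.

0.3148

Let the stationary distribution be π with π = πP and π_1 + π_2 + π_3 = 1.
π_1 = 0.45·π_1 + 0.35·π_2 + 0.25·π_3
π_2 = 0.25·π_1 + 0.35·π_2 + 0.35·π_3
Solving with the normalization constraint gives π = (0.3519, 0.3148, 0.3333).
So the stationary probability of Idle is 0.3148.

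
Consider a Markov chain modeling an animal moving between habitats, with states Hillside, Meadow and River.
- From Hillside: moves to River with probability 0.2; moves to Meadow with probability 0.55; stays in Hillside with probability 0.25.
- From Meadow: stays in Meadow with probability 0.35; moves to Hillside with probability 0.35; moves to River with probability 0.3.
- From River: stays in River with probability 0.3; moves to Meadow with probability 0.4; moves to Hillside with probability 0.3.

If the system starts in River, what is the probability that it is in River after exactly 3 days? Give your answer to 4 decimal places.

0.2695

Propagate the distribution vector 3 days from River.
After 0 days: (0.0000, 0.0000, 1.0000)
After 1 day: (0.3000, 0.4000, 0.3000)
After 2 days: (0.3050, 0.4250, 0.2700)
After 3 days: (0.3060, 0.4245, 0.2695)
P(in River after 3 days) = 0.2695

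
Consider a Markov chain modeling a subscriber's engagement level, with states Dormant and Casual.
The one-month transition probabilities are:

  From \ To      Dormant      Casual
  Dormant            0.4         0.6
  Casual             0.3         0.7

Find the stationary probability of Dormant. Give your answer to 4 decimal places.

0.3333

Let the stationary distribution be π with π = πP and π_1 + π_2 = 1.
π_1 = 0.4·π_1 + 0.3·π_2
Solving with the normalization constraint gives π = (0.3333, 0.6667).
So the stationary probability of Dormant is 0.3333.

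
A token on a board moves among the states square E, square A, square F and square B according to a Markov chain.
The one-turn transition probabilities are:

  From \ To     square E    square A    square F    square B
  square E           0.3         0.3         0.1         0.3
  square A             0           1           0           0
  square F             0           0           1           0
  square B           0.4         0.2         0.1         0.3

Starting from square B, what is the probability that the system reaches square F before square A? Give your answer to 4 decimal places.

Let h(s) be the probability of absorption at square F starting from transient state s. Then h(square F) = 1 and h(square A) = 0. By first-step analysis:
h(square E) = 0.3·h(square E) + 0.3·0 + 0.1·1 + 0.3·h(square B)
h(square B) = 0.4·h(square E) + 0.2·0 + 0.1·1 + 0.3·h(square B)
Solving: h(square E) = 0.2703, h(square B) = 0.2973.
Starting from square B, the probability is 0.2973.

0.2973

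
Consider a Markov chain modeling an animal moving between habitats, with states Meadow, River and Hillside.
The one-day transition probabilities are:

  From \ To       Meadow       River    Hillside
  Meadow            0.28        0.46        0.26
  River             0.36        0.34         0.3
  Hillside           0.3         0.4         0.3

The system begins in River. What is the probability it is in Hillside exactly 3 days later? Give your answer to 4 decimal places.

Propagate the distribution vector 3 days from River.
After 0 days: (0.0000, 1.0000, 0.0000)
After 1 day: (0.3600, 0.3400, 0.3000)
After 2 days: (0.3132, 0.4012, 0.2856)
After 3 days: (0.3178, 0.3947, 0.2875)
P(in Hillside after 3 days) = 0.2875

0.2875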